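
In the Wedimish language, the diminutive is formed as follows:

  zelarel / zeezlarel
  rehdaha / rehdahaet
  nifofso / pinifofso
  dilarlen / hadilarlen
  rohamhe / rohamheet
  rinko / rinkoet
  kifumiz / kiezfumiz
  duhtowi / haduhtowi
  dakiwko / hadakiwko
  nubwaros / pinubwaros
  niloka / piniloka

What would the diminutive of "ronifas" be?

ronifaset

nifofso and rinko both end in -o yet inflect differently (pinifofso, rinkoet), so the final letter is not what conditions the rule; the first letter is.
"ronifas" begins with r-. The stems beginning with r- (rinko → rinkoet, rohamhe → rohamheet, rehdaha → rehdahaet) add -et.
The other patterns: stems beginning with n- add the prefix pi-; stems beginning with d- add the prefix ha-; stems beginning with k- or z- insert -ez- after the first vowel.
So ronifas → ronifaset.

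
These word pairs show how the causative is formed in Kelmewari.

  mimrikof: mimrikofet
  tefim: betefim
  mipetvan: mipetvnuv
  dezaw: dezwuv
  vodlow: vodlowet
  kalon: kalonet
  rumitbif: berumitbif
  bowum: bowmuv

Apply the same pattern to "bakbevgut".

tefim and bowum both end in -m yet inflect differently (betefim, bowmuv), so the final letter is not what conditions the rule; the last vowel is.
"bakbevgut" has last vowel 'u'. The one such stem in the data (bowum → bowmuv) deletes the last vowel and adds -uv (as do mipetvan, dezaw), so the same rule applies.
So bakbevgut → bakbevgtuv.

bakbevgtuv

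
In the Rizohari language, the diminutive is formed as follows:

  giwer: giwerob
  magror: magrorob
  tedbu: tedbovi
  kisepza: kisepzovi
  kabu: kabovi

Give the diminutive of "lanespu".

lanespovi

giwer and tedbu both have 2 vowels yet inflect differently (giwerob, tedbovi), so the number of vowels is not what conditions the rule; whether the stem ends in a vowel or a consonant is.
"lanespu" ends in a vowel. The stems ending in a vowel (tedbu → tedbovi, kisepza → kisepzovi, kabu → kabovi) drop the final letter and add -ovi.
The other pattern: stems ending in a consonant add -ob.
So lanespu → lanespovi.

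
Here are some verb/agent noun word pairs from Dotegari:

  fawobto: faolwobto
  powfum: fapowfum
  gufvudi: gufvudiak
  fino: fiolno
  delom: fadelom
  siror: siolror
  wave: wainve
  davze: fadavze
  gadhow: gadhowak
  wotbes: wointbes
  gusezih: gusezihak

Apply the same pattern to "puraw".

wave and davze both end in -e yet inflect differently (wainve, fadavze), so the final letter is not what conditions the rule; the first letter is.
"puraw" begins with p-. The one such stem in the data (powfum → fapowfum) adds the prefix fa-, so the same rule applies.
The other patterns: stems beginning with g- add -ak; stems beginning with w- insert -in- after the first vowel; stems beginning with f- or s- insert -ol- after the first vowel.
So puraw → fapuraw.

fapuraw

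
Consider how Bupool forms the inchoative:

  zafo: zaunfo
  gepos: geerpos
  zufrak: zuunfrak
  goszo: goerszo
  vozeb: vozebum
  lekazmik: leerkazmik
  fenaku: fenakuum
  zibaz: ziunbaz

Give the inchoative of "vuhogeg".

vuhogegum

zafo and goszo both end in -o yet inflect differently (zaunfo, goerszo), so the final letter is not what conditions the rule; the first letter is.
"vuhogeg" begins with v-. The one such stem in the data (vozeb → vozebum) adds -um, so the same rule applies.
The other patterns: stems beginning with z- insert -un- after the first vowel; stems beginning with g- or l- insert -er- after the first vowel.
So vuhogeg → vuhogegum.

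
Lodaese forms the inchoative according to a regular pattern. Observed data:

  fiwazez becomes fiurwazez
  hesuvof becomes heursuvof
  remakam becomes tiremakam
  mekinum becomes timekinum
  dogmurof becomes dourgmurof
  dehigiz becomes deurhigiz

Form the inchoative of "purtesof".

puurrtesof

dogmurof and mekinum both have 3 vowels yet inflect differently (dourgmurof, timekinum), so the number of vowels is not what conditions the rule; the final letter is.
"purtesof" ends in -f. The stems ending in -f (dogmurof → dourgmurof, hesuvof → heursuvof) insert -ur- after the first vowel.
The other pattern: stems ending in -m add the prefix ti-.
So purtesof → puurrtesof.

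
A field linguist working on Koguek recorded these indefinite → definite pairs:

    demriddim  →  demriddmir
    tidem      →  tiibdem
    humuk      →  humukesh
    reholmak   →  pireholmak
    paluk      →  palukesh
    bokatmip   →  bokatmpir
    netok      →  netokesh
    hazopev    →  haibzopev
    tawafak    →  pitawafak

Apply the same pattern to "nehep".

demriddim and tidem both end in -m yet inflect differently (demriddmir, tiibdem), so the final letter is not what conditions the rule; the last vowel is.
"nehep" has last vowel 'e'. The stems whose last vowel is 'e' (tidem → tiibdem, hazopev → haibzopev) insert -ib- after the first vowel.
The other patterns: stems whose last vowel is 'a' add the prefix pi-; stems whose last vowel is 'i' delete the last vowel and add -ir; stems whose last vowel is 'o' or 'u' add -esh.
So nehep → neibhep.

neibhep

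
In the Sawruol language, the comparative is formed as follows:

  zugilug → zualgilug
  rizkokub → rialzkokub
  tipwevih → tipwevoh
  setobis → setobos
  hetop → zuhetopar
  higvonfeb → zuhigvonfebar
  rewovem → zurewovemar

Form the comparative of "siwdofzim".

siwdofzom

"siwdofzim" has last vowel 'i'. The stems whose last vowel is 'i' (tipwevih → tipwevoh, setobis → setobos) change the last vowel to 'o'.
The other patterns: stems whose last vowel is 'u' insert -al- after the first vowel; stems whose last vowel is 'e' or 'o' add zu- … -ar around the stem.
So siwdofzim → siwdofzom.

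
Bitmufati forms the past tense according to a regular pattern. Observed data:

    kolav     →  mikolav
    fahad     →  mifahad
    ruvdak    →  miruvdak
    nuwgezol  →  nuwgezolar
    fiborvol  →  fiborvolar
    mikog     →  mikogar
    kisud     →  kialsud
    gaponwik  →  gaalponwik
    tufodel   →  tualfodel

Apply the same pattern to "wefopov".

wefopovar

"wefopov" has last vowel 'o'. The stems whose last vowel is 'o' (nuwgezol → nuwgezolar, fiborvol → fiborvolar, mikog → mikogar) add -ar.
So wefopov → wefopovar.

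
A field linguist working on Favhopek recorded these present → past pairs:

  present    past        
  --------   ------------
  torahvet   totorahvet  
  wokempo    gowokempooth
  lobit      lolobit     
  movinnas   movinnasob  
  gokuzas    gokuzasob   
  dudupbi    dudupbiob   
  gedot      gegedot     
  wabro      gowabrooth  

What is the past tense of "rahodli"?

"rahodli" ends in -i. The one such stem in the data (dudupbi → dudupbiob) adds -ob, so the same rule applies.
So rahodli → rahodliob.

rahodliob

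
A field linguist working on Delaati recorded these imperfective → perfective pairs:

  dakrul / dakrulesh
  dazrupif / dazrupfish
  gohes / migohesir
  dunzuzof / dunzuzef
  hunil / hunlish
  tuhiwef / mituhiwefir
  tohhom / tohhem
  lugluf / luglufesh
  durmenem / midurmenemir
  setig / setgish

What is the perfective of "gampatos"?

tuhiwef and dunzuzof both end in -f yet inflect differently (mituhiwefir, dunzuzef), so the final letter is not what conditions the rule; the last vowel is.
"gampatos" has last vowel 'o'. The stems whose last vowel is 'o' (dunzuzof → dunzuzef, tohhom → tohhem) change the last vowel to 'e'.
So gampatos → gampates.

gampates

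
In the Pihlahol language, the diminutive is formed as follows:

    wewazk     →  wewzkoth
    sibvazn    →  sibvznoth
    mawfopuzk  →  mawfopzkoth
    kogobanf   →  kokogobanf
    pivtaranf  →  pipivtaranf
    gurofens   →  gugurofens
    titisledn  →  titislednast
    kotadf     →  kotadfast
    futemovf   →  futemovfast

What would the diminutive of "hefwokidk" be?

hefwokidkast

sibvazn and titisledn both end in -n yet inflect differently (sibvznoth, titislednast), so the final letter is not what conditions the rule; the second-to-last letter is.
"hefwokidk" has second-to-last letter 'd'. The stems whose second-to-last letter is 'd' (titisledn → titislednast, kotadf → kotadfast) add -ast.
The other patterns: stems whose second-to-last letter is 'z' delete the last vowel and add -oth; stems whose second-to-last letter is 'n' repeat the first consonant+vowel as a prefix.
So hefwokidk → hefwokidkast.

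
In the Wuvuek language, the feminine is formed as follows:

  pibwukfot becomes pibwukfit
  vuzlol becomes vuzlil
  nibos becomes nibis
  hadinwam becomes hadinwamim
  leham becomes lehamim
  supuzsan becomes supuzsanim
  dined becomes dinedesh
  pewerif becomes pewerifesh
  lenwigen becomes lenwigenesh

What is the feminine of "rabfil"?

supuzsan and lenwigen both end in -n yet inflect differently (supuzsanim, lenwigenesh), so the final letter is not what conditions the rule; the last vowel is.
"rabfil" has last vowel 'i'. The one such stem in the data (pewerif → pewerifesh) adds -esh, so the same rule applies.
The other patterns: stems whose last vowel is 'o' change the last vowel to 'i'; stems whose last vowel is 'a' add -im.
So rabfil → rabfilesh.

rabfilesh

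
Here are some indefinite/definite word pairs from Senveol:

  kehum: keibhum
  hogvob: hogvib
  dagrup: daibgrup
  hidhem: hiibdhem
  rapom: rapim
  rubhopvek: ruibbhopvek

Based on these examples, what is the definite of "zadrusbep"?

zaibdrusbep

"zadrusbep" has last vowel 'e'. The stems whose last vowel is 'e' (hidhem → hiibdhem, rubhopvek → ruibbhopvek) insert -ib- after the first vowel.
So zadrusbep → zaibdrusbep.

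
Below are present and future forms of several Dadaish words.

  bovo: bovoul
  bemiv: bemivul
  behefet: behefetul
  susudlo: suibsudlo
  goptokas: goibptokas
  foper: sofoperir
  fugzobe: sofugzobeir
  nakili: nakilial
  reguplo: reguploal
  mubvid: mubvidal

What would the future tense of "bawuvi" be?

bawuviul

bovo and susudlo both end in -o yet inflect differently (bovoul, suibsudlo), so the final letter is not what conditions the rule; the first letter is.
"bawuvi" begins with b-. The stems beginning with b- (bovo → bovoul, bemiv → bemivul, behefet → behefetul) add -ul.
The other patterns: stems beginning with g- or s- insert -ib- after the first vowel; stems beginning with f- add so- … -ir around the stem; stems beginning with m-, n- or r- add -al.
So bawuvi → bawuviul.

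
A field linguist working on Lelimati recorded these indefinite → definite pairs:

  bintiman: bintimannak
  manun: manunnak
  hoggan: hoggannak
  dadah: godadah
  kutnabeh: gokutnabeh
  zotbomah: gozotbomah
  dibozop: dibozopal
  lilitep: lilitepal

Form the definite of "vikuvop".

bintiman and dadah both have last vowel 'a' yet inflect differently (bintimannak, godadah), so the last vowel is not what conditions the rule; the final letter is.
"vikuvop" ends in -p. The stems ending in -p (dibozop → dibozopal, lilitep → lilitepal) add -al.
So vikuvop → vikuvopal.

vikuvopal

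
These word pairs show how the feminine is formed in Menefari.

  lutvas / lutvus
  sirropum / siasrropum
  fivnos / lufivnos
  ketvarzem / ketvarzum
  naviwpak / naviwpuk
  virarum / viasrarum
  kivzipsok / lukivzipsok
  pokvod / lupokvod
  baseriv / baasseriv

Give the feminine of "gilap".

gilup

kivzipsok and naviwpak both end in -k yet inflect differently (lukivzipsok, naviwpuk), so the final letter is not what conditions the rule; the last vowel is.
"gilap" has last vowel 'a'. The stems whose last vowel is 'a' (naviwpak → naviwpuk, lutvas → lutvus) change the last vowel to 'u'.
The other patterns: stems whose last vowel is 'i' or 'u' insert -as- after the first vowel; stems whose last vowel is 'o' add the prefix lu-.
So gilap → gilup.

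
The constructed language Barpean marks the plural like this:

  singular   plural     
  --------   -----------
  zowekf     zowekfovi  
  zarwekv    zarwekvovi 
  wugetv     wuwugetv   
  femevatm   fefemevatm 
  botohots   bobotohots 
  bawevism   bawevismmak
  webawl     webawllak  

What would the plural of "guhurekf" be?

zarwekv and wugetv both end in -v yet inflect differently (zarwekvovi, wuwugetv), so the final letter is not what conditions the rule; the second-to-last letter is.
"guhurekf" has second-to-last letter 'k'. The stems whose second-to-last letter is 'k' (zowekf → zowekfovi, zarwekv → zarwekvovi) add -ovi.
The other patterns: stems whose second-to-last letter is 't' repeat the first consonant+vowel as a prefix; stems whose second-to-last letter is 's' or 'w' double the final consonant and add -ak.
So guhurekf → guhurekfovi.

guhurekfovi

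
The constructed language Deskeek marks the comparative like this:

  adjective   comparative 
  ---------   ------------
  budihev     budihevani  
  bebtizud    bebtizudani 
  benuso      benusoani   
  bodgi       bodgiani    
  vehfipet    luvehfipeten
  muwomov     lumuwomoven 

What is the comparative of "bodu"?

boduani

budihev and muwomov both end in -v yet inflect differently (budihevani, lumuwomoven), so the final letter is not what conditions the rule; the first letter is.
"bodu" begins with b-. The stems beginning with b- (budihev → budihevani, bebtizud → bebtizudani, benuso → benusoani) add -ani.
The other pattern: stems beginning with m- or v- add lu- … -en around the stem.
So bodu → boduani.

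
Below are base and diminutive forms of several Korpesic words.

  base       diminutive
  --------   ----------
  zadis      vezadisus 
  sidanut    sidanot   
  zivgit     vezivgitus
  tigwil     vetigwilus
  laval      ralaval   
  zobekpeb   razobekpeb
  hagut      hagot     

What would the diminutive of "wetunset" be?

rawetunset

"wetunset" has last vowel 'e'. The one such stem in the data (zobekpeb → razobekpeb) adds the prefix ra-, so the same rule applies.
So wetunset → rawetunset.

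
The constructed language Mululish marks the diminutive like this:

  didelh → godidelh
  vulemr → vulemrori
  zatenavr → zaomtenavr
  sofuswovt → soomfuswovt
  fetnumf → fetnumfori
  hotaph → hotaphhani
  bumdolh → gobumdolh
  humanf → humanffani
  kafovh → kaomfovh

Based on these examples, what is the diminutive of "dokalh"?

didelh and kafovh both end in -h yet inflect differently (godidelh, kaomfovh), so the final letter is not what conditions the rule; the second-to-last letter is.
"dokalh" has second-to-last letter 'l'. The stems whose second-to-last letter is 'l' (didelh → godidelh, bumdolh → gobumdolh) add the prefix go-.
The other patterns: stems whose second-to-last letter is 'v' insert -om- after the first vowel; stems whose second-to-last letter is 'm' add -ori; stems whose second-to-last letter is 'n' or 'p' double the final consonant and add -ani.
So dokalh → godokalh.

godokalh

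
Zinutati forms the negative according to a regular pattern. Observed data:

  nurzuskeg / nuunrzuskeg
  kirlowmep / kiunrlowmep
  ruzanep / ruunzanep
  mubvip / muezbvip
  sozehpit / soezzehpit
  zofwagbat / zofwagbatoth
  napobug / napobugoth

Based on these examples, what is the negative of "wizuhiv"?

wiezzuhiv

kirlowmep and mubvip both end in -p yet inflect differently (kiunrlowmep, muezbvip), so the final letter is not what conditions the rule; the last vowel is.
"wizuhiv" has last vowel 'i'. The stems whose last vowel is 'i' (mubvip → muezbvip, sozehpit → soezzehpit) insert -ez- after the first vowel.
The other patterns: stems whose last vowel is 'e' insert -un- after the first vowel; stems whose last vowel is 'a' or 'u' add -oth.
So wizuhiv → wiezzuhiv.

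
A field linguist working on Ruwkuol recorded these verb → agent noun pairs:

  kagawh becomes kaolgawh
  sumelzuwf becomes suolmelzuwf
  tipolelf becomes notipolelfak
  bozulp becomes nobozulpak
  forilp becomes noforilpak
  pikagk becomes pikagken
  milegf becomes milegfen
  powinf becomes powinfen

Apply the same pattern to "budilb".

"budilb" has second-to-last letter 'l'. The stems whose second-to-last letter is 'l' (tipolelf → notipolelfak, bozulp → nobozulpak, forilp → noforilpak) add no- … -ak around the stem.
So budilb → nobudilbak.

nobudilbak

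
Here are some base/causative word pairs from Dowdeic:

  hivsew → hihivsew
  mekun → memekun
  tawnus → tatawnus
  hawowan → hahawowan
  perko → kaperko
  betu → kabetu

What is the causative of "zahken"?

"zahken" ends in a consonant. The stems ending in a consonant (hivsew → hihivsew, mekun → memekun, tawnus → tatawnus) repeat the first consonant+vowel as a prefix.
So zahken → zazahken.

zazahken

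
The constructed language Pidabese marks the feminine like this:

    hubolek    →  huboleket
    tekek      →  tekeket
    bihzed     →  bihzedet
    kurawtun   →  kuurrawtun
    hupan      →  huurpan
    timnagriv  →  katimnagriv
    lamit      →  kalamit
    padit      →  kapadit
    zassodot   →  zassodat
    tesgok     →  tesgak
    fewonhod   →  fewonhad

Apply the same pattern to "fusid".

kafusid

lamit and zassodot both end in -t yet inflect differently (kalamit, zassodat), so the final letter is not what conditions the rule; the last vowel is.
"fusid" has last vowel 'i'. The stems whose last vowel is 'i' (timnagriv → katimnagriv, lamit → kalamit, padit → kapadit) add the prefix ka-.
So fusid → kafusid.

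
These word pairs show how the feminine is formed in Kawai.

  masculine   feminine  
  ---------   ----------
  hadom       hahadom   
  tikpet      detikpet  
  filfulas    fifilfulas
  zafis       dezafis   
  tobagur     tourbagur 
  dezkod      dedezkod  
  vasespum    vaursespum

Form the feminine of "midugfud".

vasespum and hadom both end in -m yet inflect differently (vaursespum, hahadom), so the final letter is not what conditions the rule; the last vowel is.
"midugfud" has last vowel 'u'. The stems whose last vowel is 'u' (vasespum → vaursespum, tobagur → tourbagur) insert -ur- after the first vowel.
So midugfud → miurdugfud.

miurdugfud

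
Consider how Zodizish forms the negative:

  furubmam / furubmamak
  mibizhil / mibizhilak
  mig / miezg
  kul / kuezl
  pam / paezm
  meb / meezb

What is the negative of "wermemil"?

"wermemil" has 3 vowels. The stems with 3 vowels (furubmam → furubmamak, mibizhil → mibizhilak) add -ak.
The other pattern: stems with 1 vowel insert -ez- after the first vowel.
So wermemil → wermemilak.

wermemilak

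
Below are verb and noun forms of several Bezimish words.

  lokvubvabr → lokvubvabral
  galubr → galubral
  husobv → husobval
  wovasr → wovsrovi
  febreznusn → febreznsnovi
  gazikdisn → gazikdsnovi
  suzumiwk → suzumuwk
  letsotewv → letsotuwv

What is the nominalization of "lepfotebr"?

lepfotebral

lokvubvabr and wovasr both end in -r yet inflect differently (lokvubvabral, wovsrovi), so the final letter is not what conditions the rule; the second-to-last letter is.
"lepfotebr" has second-to-last letter 'b'. The stems whose second-to-last letter is 'b' (lokvubvabr → lokvubvabral, galubr → galubral, husobv → husobval) add -al.
The other patterns: stems whose second-to-last letter is 's' delete the last vowel and add -ovi; stems whose second-to-last letter is 'w' change the last vowel to 'u'.
So lepfotebr → lepfotebral.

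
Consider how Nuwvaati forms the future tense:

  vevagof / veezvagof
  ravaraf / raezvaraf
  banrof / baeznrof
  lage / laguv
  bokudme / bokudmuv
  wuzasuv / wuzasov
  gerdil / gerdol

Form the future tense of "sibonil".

sibonol

"sibonil" ends in -l. The one such stem in the data (gerdil → gerdol) changes the last vowel to 'o' (as does wuzasuv), so the same rule applies.
So sibonil → sibonol.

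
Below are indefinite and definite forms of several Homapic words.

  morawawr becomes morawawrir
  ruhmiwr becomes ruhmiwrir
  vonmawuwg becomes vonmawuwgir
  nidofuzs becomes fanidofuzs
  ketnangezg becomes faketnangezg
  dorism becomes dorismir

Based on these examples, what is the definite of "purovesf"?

purovesfir

"purovesf" has second-to-last letter 's'. The one such stem in the data (dorism → dorismir) adds -ir, so the same rule applies.
So purovesf → purovesfir.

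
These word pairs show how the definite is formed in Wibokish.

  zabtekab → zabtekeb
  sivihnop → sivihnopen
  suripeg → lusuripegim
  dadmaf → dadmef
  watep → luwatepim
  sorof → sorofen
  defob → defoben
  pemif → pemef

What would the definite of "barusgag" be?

barusgeg

defob and zabtekab both end in -b yet inflect differently (defoben, zabtekeb), so the final letter is not what conditions the rule; the last vowel is.
"barusgag" has last vowel 'a'. The stems whose last vowel is 'a' (zabtekab → zabtekeb, dadmaf → dadmef) change the last vowel to 'e'.
So barusgag → barusgeg.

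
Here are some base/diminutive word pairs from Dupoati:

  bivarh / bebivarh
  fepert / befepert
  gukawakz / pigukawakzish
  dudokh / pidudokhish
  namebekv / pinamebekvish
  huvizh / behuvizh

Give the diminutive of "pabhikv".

pipabhikvish

dudokh and bivarh both end in -h yet inflect differently (pidudokhish, bebivarh), so the final letter is not what conditions the rule; the second-to-last letter is.
"pabhikv" has second-to-last letter 'k'. The stems whose second-to-last letter is 'k' (namebekv → pinamebekvish, gukawakz → pigukawakzish, dudokh → pidudokhish) add pi- … -ish around the stem.
The other pattern: stems whose second-to-last letter is 'r' or 'z' add the prefix be-.
So pabhikv → pipabhikvish.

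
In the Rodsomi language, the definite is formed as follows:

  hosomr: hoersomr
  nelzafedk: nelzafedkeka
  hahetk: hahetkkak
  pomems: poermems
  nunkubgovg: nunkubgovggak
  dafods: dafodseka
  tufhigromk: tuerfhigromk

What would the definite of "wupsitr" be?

"wupsitr" has second-to-last letter 't'. The one such stem in the data (hahetk → hahetkkak) doubles the final consonant and adds -ak (as does nunkubgovg), so the same rule applies.
The other patterns: stems whose second-to-last letter is 'd' add -eka; stems whose second-to-last letter is 'm' insert -er- after the first vowel.
So wupsitr → wupsitrrak.

wupsitrrak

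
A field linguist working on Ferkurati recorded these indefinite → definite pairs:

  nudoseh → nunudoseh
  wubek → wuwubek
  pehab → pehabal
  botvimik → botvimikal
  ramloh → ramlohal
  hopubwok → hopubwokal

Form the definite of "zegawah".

zegawahal

wubek and botvimik both end in -k yet inflect differently (wuwubek, botvimikal), so the final letter is not what conditions the rule; the last vowel is.
"zegawah" has last vowel 'a'. The one such stem in the data (pehab → pehabal) adds -al, so the same rule applies.
The other pattern: stems whose last vowel is 'e' repeat the first consonant+vowel as a prefix.
So zegawah → zegawahal.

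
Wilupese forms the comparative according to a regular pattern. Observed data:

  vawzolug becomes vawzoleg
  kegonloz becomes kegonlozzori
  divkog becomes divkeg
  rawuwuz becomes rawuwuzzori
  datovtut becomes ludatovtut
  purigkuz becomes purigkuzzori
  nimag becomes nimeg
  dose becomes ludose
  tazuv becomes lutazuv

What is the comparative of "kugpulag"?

divkog and kegonloz both have last vowel 'o' yet inflect differently (divkeg, kegonlozzori), so the last vowel is not what conditions the rule; the final letter is.
"kugpulag" ends in -g. The stems ending in -g (nimag → nimeg, vawzolug → vawzoleg, divkog → divkeg) change the last vowel to 'e'.
The other patterns: stems ending in -z double the final consonant and add -ori; stems ending in -e, -t or -v add the prefix lu-.
So kugpulag → kugpuleg.

kugpuleg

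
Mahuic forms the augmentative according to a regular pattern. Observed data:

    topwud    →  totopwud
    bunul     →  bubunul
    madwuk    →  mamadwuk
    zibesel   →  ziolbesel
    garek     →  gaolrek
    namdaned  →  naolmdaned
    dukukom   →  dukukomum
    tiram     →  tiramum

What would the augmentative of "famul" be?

fafamul

bunul and zibesel both end in -l yet inflect differently (bubunul, ziolbesel), so the final letter is not what conditions the rule; the last vowel is.
"famul" has last vowel 'u'. The stems whose last vowel is 'u' (topwud → totopwud, bunul → bubunul, madwuk → mamadwuk) repeat the first consonant+vowel as a prefix.
The other patterns: stems whose last vowel is 'e' insert -ol- after the first vowel; stems whose last vowel is 'a' or 'o' add -um.
So famul → fafamul.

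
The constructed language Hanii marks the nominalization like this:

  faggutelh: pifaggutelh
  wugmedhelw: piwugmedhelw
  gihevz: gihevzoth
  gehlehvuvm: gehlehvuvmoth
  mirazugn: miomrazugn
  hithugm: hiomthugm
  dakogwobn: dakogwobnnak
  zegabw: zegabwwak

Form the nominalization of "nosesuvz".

nosesuvzoth

"nosesuvz" has second-to-last letter 'v'. The stems whose second-to-last letter is 'v' (gihevz → gihevzoth, gehlehvuvm → gehlehvuvmoth) add -oth.
The other patterns: stems whose second-to-last letter is 'l' add the prefix pi-; stems whose second-to-last letter is 'g' insert -om- after the first vowel; stems whose second-to-last letter is 'b' double the final consonant and add -ak.
So nosesuvz → nosesuvzoth.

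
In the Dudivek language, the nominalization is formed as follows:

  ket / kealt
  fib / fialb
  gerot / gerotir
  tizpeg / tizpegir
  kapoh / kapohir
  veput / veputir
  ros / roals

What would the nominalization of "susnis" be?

"susnis" has 2 vowels. The stems with 2 vowels (tizpeg → tizpegir, kapoh → kapohir, veput → veputir) add -ir.
The other pattern: stems with 1 vowel insert -al- after the first vowel.
So susnis → susnisir.

susnisir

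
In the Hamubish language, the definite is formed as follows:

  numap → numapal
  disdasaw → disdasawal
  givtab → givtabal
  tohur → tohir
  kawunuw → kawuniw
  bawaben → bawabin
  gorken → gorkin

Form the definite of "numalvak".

numalvakal

disdasaw and kawunuw both end in -w yet inflect differently (disdasawal, kawuniw), so the final letter is not what conditions the rule; the last vowel is.
"numalvak" has last vowel 'a'. The stems whose last vowel is 'a' (numap → numapal, disdasaw → disdasawal, givtab → givtabal) add -al.
The other pattern: stems whose last vowel is 'e' or 'u' change the last vowel to 'i'.
So numalvak → numalvakal.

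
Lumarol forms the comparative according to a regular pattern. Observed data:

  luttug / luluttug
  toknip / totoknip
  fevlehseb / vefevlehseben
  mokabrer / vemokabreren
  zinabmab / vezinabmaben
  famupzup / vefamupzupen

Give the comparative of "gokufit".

toknip and famupzup both end in -p yet inflect differently (totoknip, vefamupzupen), so the final letter is not what conditions the rule; the number of vowels is.
"gokufit" has 3 vowels. The stems with 3 vowels (fevlehseb → vefevlehseben, mokabrer → vemokabreren, zinabmab → vezinabmaben) add ve- … -en around the stem.
So gokufit → vegokufiten.

vegokufiten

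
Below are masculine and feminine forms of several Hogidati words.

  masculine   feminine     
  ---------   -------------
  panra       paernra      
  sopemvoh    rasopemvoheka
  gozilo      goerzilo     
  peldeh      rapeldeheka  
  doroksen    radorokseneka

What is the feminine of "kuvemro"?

gozilo and sopemvoh both have last vowel 'o' yet inflect differently (goerzilo, rasopemvoheka), so the last vowel is not what conditions the rule; whether the stem ends in a vowel or a consonant is.
"kuvemro" ends in a vowel. The stems ending in a vowel (gozilo → goerzilo, panra → paernra) insert -er- after the first vowel.
The other pattern: stems ending in a consonant add ra- … -eka around the stem.
So kuvemro → kuervemro.

kuervemro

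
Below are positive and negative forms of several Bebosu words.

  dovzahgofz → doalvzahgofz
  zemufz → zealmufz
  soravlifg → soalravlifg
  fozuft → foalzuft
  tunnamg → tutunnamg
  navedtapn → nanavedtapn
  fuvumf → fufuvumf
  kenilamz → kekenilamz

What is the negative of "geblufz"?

"geblufz" has second-to-last letter 'f'. The stems whose second-to-last letter is 'f' (dovzahgofz → doalvzahgofz, zemufz → zealmufz, soravlifg → soalravlifg) insert -al- after the first vowel.
So geblufz → gealblufz.

gealblufz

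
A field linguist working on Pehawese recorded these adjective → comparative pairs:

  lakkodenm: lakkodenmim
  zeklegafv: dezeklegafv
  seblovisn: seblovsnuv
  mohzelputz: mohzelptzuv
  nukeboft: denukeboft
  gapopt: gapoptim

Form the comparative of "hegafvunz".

gapopt and nukeboft both end in -t yet inflect differently (gapoptim, denukeboft), so the final letter is not what conditions the rule; the second-to-last letter is.
"hegafvunz" has second-to-last letter 'n'. The one such stem in the data (lakkodenm → lakkodenmim) adds -im, so the same rule applies.
The other patterns: stems whose second-to-last letter is 'f' add the prefix de-; stems whose second-to-last letter is 's' or 't' delete the last vowel and add -uv.
So hegafvunz → hegafvunzim.

hegafvunzim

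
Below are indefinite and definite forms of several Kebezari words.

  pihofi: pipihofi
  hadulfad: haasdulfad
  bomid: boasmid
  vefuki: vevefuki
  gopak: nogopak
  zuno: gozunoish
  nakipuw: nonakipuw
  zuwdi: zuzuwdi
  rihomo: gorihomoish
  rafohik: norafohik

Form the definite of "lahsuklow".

nolahsuklow

zuwdi and bomid both have last vowel 'i' yet inflect differently (zuzuwdi, boasmid), so the last vowel is not what conditions the rule; the final letter is.
"lahsuklow" ends in -w. The one such stem in the data (nakipuw → nonakipuw) adds the prefix no-, so the same rule applies.
So lahsuklow → nolahsuklow.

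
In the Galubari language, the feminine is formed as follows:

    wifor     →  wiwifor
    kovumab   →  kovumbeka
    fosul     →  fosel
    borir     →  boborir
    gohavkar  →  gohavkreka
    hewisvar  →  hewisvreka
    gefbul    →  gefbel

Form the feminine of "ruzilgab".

ruzilgbeka

"ruzilgab" has last vowel 'a'. The stems whose last vowel is 'a' (kovumab → kovumbeka, gohavkar → gohavkreka, hewisvar → hewisvreka) delete the last vowel and add -eka.
The other patterns: stems whose last vowel is 'u' change the last vowel to 'e'; stems whose last vowel is 'i' or 'o' repeat the first consonant+vowel as a prefix.
So ruzilgab → ruzilgbeka.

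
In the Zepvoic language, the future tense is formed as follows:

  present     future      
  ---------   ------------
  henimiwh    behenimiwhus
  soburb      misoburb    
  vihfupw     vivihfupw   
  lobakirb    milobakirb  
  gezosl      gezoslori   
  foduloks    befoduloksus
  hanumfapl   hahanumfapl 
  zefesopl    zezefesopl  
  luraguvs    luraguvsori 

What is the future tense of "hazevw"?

foduloks and luraguvs both end in -s yet inflect differently (befoduloksus, luraguvsori), so the final letter is not what conditions the rule; the second-to-last letter is.
"hazevw" has second-to-last letter 'v'. The one such stem in the data (luraguvs → luraguvsori) adds -ori, so the same rule applies.
So hazevw → hazevwori.

hazevwori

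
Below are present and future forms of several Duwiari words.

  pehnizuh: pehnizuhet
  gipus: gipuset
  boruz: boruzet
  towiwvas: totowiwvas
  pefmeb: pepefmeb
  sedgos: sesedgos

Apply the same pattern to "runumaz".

gipus and towiwvas both end in -s yet inflect differently (gipuset, totowiwvas), so the final letter is not what conditions the rule; the last vowel is.
"runumaz" has last vowel 'a'. The one such stem in the data (towiwvas → totowiwvas) repeats the first consonant+vowel as a prefix (as do pefmeb, sedgos), so the same rule applies.
So runumaz → rurunumaz.

rurunumaz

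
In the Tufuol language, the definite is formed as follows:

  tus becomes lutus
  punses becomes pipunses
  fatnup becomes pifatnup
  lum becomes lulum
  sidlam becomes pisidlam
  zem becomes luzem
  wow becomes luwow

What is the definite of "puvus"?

pipuvus

"puvus" has 2 vowels. The stems with 2 vowels (sidlam → pisidlam, punses → pipunses, fatnup → pifatnup) add the prefix pi-.
The other pattern: stems with 1 vowel add the prefix lu-.
So puvus → pipuvus.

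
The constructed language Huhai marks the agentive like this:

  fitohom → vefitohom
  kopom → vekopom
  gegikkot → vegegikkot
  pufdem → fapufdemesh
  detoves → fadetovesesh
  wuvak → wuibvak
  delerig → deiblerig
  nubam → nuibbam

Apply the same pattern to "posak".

poibsak

fitohom and pufdem both end in -m yet inflect differently (vefitohom, fapufdemesh), so the final letter is not what conditions the rule; the last vowel is.
"posak" has last vowel 'a'. The stems whose last vowel is 'a' (wuvak → wuibvak, nubam → nuibbam) insert -ib- after the first vowel.
So posak → poibsak.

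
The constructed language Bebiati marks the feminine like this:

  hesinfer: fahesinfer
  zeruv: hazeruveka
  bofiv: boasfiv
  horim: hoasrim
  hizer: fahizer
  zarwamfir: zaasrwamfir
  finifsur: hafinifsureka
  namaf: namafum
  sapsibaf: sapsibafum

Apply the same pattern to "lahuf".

hesinfer and zarwamfir both end in -r yet inflect differently (fahesinfer, zaasrwamfir), so the final letter is not what conditions the rule; the last vowel is.
"lahuf" has last vowel 'u'. The stems whose last vowel is 'u' (zeruv → hazeruveka, finifsur → hafinifsureka) add ha- … -eka around the stem.
So lahuf → halahufeka.

halahufeka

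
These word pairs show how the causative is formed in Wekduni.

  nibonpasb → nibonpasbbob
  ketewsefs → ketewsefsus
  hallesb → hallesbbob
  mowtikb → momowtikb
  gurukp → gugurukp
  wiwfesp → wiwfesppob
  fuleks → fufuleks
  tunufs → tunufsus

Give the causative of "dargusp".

mowtikb and hallesb both end in -b yet inflect differently (momowtikb, hallesbbob), so the final letter is not what conditions the rule; the second-to-last letter is.
"dargusp" has second-to-last letter 's'. The stems whose second-to-last letter is 's' (hallesb → hallesbbob, nibonpasb → nibonpasbbob, wiwfesp → wiwfesppob) double the final consonant and add -ob.
So dargusp → dargusppob.

dargusppob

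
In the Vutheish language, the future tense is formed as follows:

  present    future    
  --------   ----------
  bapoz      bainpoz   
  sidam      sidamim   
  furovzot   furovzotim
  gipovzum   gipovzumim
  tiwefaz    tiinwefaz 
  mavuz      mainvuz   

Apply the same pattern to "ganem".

"ganem" ends in -m. The stems ending in -m (sidam → sidamim, gipovzum → gipovzumim) add -im.
The other pattern: stems ending in -z insert -in- after the first vowel.
So ganem → ganemim.

ganemim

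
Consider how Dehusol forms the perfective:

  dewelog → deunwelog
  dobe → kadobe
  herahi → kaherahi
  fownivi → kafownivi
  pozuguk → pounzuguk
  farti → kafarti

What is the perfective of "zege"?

dobe and dewelog both begin with d- yet inflect differently (kadobe, deunwelog), so the first letter is not what conditions the rule; whether the stem ends in a vowel or a consonant is.
"zege" ends in a vowel. The stems ending in a vowel (farti → kafarti, fownivi → kafownivi, dobe → kadobe) add the prefix ka-.
The other pattern: stems ending in a consonant insert -un- after the first vowel.
So zege → kazege.

kazege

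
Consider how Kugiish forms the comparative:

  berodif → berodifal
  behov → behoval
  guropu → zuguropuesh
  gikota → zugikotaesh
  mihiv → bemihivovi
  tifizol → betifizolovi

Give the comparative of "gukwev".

behov and mihiv both end in -v yet inflect differently (behoval, bemihivovi), so the final letter is not what conditions the rule; the first letter is.
"gukwev" begins with g-. The stems beginning with g- (guropu → zuguropuesh, gikota → zugikotaesh) add zu- … -esh around the stem.
So gukwev → zugukwevesh.

zugukwevesh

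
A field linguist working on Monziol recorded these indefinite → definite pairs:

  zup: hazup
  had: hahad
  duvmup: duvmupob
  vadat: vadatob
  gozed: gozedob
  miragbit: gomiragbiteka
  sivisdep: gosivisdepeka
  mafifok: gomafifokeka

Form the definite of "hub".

hahub

zup and duvmup both end in -p yet inflect differently (hazup, duvmupob), so the final letter is not what conditions the rule; the number of vowels is.
"hub" has 1 vowel. The stems with 1 vowel (zup → hazup, had → hahad) add the prefix ha-.
The other patterns: stems with 2 vowels add -ob; stems with 3 vowels add go- … -eka around the stem.
So hub → hahub.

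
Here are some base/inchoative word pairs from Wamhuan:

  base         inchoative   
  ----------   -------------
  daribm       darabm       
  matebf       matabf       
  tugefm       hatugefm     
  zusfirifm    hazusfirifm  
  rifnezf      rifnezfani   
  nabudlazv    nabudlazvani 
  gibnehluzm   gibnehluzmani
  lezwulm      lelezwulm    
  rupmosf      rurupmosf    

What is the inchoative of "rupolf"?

rurupolf

daribm and tugefm both end in -m yet inflect differently (darabm, hatugefm), so the final letter is not what conditions the rule; the second-to-last letter is.
"rupolf" has second-to-last letter 'l'. The one such stem in the data (lezwulm → lelezwulm) repeats the first consonant+vowel as a prefix (as does rupmosf), so the same rule applies.
So rupolf → rurupolf.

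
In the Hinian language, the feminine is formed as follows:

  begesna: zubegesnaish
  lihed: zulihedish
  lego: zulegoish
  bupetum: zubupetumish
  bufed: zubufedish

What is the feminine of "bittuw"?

Every pair shown (begesna → zubegesnaish, lihed → zulihedish, lego → zulegoish, …) follows the same rule: add zu- … -ish around the stem.
So bittuw → zubittuwish.

zubittuwish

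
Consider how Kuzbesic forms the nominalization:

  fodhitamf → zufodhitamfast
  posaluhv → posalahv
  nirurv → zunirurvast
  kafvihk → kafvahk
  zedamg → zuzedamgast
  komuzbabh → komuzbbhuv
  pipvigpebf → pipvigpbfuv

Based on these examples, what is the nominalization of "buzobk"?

buzbkuv

pipvigpebf and fodhitamf both end in -f yet inflect differently (pipvigpbfuv, zufodhitamfast), so the final letter is not what conditions the rule; the second-to-last letter is.
"buzobk" has second-to-last letter 'b'. The stems whose second-to-last letter is 'b' (pipvigpebf → pipvigpbfuv, komuzbabh → komuzbbhuv) delete the last vowel and add -uv.
The other patterns: stems whose second-to-last letter is 'h' change the last vowel to 'a'; stems whose second-to-last letter is 'm' or 'r' add zu- … -ast around the stem.
So buzobk → buzbkuv.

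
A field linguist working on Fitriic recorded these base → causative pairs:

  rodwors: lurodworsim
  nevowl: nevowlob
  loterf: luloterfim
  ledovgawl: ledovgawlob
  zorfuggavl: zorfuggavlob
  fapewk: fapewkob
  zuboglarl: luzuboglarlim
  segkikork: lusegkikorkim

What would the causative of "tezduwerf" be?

zuboglarl and nevowl both end in -l yet inflect differently (luzuboglarlim, nevowlob), so the final letter is not what conditions the rule; the second-to-last letter is.
"tezduwerf" has second-to-last letter 'r'. The stems whose second-to-last letter is 'r' (rodwors → lurodworsim, zuboglarl → luzuboglarlim, segkikork → lusegkikorkim) add lu- … -im around the stem.
The other pattern: stems whose second-to-last letter is 'v' or 'w' add -ob.
So tezduwerf → lutezduwerfim.

lutezduwerfim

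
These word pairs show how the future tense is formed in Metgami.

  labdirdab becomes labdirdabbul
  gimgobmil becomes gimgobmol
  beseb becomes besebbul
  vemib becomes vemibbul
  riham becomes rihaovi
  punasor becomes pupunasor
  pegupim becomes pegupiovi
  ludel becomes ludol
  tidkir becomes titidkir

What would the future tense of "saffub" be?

gimgobmil and pegupim both have last vowel 'i' yet inflect differently (gimgobmol, pegupiovi), so the last vowel is not what conditions the rule; the final letter is.
"saffub" ends in -b. The stems ending in -b (labdirdab → labdirdabbul, vemib → vemibbul, beseb → besebbul) double the final consonant and add -ul.
So saffub → saffubbul.

saffubbul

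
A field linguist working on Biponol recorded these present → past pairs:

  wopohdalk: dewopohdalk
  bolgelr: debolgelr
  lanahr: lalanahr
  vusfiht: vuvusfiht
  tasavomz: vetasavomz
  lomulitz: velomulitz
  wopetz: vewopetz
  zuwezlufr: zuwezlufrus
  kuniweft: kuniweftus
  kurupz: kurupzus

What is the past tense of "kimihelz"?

dekimihelz

bolgelr and lanahr both end in -r yet inflect differently (debolgelr, lalanahr), so the final letter is not what conditions the rule; the second-to-last letter is.
"kimihelz" has second-to-last letter 'l'. The stems whose second-to-last letter is 'l' (wopohdalk → dewopohdalk, bolgelr → debolgelr) add the prefix de-.
The other patterns: stems whose second-to-last letter is 'h' repeat the first consonant+vowel as a prefix; stems whose second-to-last letter is 'm' or 't' add the prefix ve-; stems whose second-to-last letter is 'f' or 'p' add -us.
So kimihelz → dekimihelz.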